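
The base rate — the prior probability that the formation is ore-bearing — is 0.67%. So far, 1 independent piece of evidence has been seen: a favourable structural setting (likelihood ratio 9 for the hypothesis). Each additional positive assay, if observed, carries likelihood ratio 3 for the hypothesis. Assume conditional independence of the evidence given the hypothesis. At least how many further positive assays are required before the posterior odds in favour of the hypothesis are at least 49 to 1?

7

Prior odds = 0.0067/0.9933 = 67/9933.
Bayes factor of the evidence already in hand = 9.
Odds after that evidence = (67/9933) × 9 = 201/3311.
Target odds = 49.
Need 3ⁿ ≥ 49 ÷ (201/3311) = 162239/201.
3⁶ = 729 falls short of 162239/201 but 3⁷ = 2187 reaches it, so n = 7.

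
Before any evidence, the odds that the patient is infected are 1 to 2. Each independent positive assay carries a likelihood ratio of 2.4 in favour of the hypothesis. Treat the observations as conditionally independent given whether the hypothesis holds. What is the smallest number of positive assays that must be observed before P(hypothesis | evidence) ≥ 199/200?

7

Prior odds = 0.5.
Likelihood ratio per positive assay = 2.4.
Target posterior odds = 0.995/0.005 = 199.
Need 0.5 × 2.4ⁿ ≥ 199, i.e. 2.4ⁿ ≥ 398.
2.4⁶ = 2985984/15625 falls short of 398 but 2.4⁷ = 35831808/78125 reaches it, so n = 7.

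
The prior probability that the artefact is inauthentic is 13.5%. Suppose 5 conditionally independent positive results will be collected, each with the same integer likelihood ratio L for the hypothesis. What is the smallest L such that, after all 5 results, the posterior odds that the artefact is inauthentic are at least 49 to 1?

4

Prior odds = 0.135/0.865 = 27/173.
Target odds = 49.
Need L⁵ ≥ 49 ÷ (27/173) = 8477/27.
3⁵ = 243 < 8477/27 ≤ 1024 = 4⁵, so L = 4.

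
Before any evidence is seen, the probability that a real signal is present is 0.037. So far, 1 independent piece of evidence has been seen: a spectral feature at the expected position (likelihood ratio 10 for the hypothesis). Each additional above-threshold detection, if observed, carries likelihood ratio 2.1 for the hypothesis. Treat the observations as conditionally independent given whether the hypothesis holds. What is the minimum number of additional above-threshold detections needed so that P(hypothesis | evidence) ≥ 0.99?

Prior odds = 0.037/0.963 = 37/963.
Bayes factor of the evidence already in hand = 10.
Odds after that evidence = (37/963) × 10 = 370/963.
Target odds = 0.99/0.01 = 99.
Need 2.1ⁿ ≥ 99 ÷ (370/963) = 95337/370.
2.1⁷ ≈180.109 falls short of 95337/370 but 2.1⁸ ≈378.229 reaches it, so n = 8.

8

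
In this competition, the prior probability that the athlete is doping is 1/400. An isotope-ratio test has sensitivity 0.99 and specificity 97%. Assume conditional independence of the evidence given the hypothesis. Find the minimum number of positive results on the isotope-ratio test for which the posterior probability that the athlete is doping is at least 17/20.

3

Prior odds: 0.0025 ÷ 0.9975 = 1/399.
False-positive rate = 1 − 0.97 = 0.03; likelihood ratio of a positive = 0.99/0.03 = 33.
Target odds: 0.85 ÷ 0.15 = 17/3.
Require 33ⁿ ≥ 17/3 ÷ (1/399) = 2261.
33² = 1089 falls short of 2261 but 33³ = 35937 reaches it, so n = 3.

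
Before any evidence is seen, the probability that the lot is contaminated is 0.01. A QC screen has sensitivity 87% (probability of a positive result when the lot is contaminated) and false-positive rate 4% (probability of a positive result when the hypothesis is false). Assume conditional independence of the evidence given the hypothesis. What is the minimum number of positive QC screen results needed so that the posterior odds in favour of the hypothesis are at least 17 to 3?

3

Prior odds: 0.01 ÷ 0.99 = 1/99.
Likelihood ratio of a positive result = 0.87/0.04 = 21.75.
Target odds = 17/3.
Require 21.75ⁿ ≥ 17/3 ÷ (1/99) = 561.
21.75² = 473.0625 falls short of 561 but 21.75³ = 658503/64 reaches it, so n = 3.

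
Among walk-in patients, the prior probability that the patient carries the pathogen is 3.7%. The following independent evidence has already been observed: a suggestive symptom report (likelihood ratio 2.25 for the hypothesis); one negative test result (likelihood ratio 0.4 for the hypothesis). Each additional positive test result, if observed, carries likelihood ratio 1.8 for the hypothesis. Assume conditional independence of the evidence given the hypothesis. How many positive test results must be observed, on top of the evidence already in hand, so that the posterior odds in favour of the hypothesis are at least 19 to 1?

Prior odds = 0.037/0.963 = 37/963.
Combined Bayes factor of the evidence already in hand = 2.25 × 0.4 = 0.9.
Odds after that evidence = (37/963) × 0.9 = 37/1070.
Target odds = 19.
Need 1.8ⁿ ≥ 19 ÷ (37/1070) = 20330/37.
1.8¹⁰ ≈357.047 falls short of 20330/37 but 1.8¹¹ ≈642.684 reaches it, so n = 11.

11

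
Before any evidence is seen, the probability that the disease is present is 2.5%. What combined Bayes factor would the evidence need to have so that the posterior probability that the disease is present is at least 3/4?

117

Prior odds = 0.025/0.975 = 1/39.
Target odds = 0.75/0.25 = 3.
Required Bayes factor = 3 ÷ (1/39) = 117.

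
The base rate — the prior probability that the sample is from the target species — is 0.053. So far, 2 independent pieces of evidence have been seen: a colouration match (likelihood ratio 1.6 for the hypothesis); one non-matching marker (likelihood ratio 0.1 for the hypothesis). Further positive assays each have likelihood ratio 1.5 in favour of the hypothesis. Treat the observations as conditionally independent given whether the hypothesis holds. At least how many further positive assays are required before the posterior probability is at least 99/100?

23

Prior odds = 0.053/0.947 = 53/947.
Combined Bayes factor of the evidence already in hand = 1.6 × 0.1 = 0.16.
Odds after that evidence = (53/947) × 0.16 = 212/23675.
Target odds = 0.99/0.01 = 99.
Need 1.5ⁿ ≥ 99 ÷ (212/23675) = 2343825/212.
1.5²² ≈7481.83 falls short of 2343825/212 but 1.5²³ ≈11222.7 reaches it, so n = 23.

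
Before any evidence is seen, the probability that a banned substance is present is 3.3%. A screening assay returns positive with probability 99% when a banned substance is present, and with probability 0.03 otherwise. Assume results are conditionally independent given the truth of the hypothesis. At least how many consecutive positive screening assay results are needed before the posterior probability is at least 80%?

2

Prior odds: 0.033 ÷ 0.967 = 33/967.
Likelihood ratio of a positive result = 0.99/0.03 = 33.
Target posterior odds = 0.8/0.2 = 4.
Need (33/967) × 33ⁿ ≥ 4, i.e. 33ⁿ ≥ 3868/33.
33¹ = 33 falls short of 3868/33 but 33² = 1089 reaches it, so n = 2.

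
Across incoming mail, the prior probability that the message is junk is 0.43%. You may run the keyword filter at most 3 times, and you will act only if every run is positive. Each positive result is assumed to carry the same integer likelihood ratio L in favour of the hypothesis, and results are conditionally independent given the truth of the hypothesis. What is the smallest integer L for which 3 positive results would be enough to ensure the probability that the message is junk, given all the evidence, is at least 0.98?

Prior odds = 0.0043/0.9957 = 43/9957.
Target odds = 0.98/0.02 = 49.
Need L³ ≥ 49 ÷ (43/9957) = 487893/43.
22³ = 10648 < 487893/43 ≤ 12167 = 23³, so L = 23.

23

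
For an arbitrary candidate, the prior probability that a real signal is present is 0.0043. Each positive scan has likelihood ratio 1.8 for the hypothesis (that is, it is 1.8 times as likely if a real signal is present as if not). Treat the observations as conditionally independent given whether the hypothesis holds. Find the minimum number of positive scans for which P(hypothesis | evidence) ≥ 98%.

16

Prior odds = 0.0043/0.9957 = 43/9957.
Likelihood ratio per positive scan = 1.8.
Target posterior odds = 0.98/0.02 = 49.
Require 1.8ⁿ ≥ 49 ÷ (43/9957) = 487893/43.
1.8¹⁵ ≈6746.64 falls short of 487893/43 but 1.8¹⁶ ≈12144 reaches it, so n = 16.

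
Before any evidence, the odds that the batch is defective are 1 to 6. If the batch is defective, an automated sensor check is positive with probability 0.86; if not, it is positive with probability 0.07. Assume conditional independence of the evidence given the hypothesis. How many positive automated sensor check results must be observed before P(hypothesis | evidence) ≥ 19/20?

2

Prior odds = 1/6.
Likelihood ratio of a positive = 0.86/0.07 = 86/7.
Target odds: 0.95 ÷ 0.05 = 19.
Require (86/7)ⁿ ≥ 19 ÷ (1/6) = 114.
(86/7)¹ = 86/7 falls short of 114 but (86/7)² = 7396/49 reaches it, so n = 2.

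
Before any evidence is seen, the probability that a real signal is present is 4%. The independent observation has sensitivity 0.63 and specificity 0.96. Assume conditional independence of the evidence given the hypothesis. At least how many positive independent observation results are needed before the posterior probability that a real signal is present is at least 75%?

2

Prior odds: 0.04 ÷ 0.96 = 1/24.
False-positive rate = 1 − 0.96 = 0.04; likelihood ratio of a positive = 0.63/0.04 = 15.75.
Target odds: 0.75 ÷ 0.25 = 3.
Need (1/24) × 15.75ⁿ ≥ 3, i.e. 15.75ⁿ ≥ 72.
15.75¹ = 15.75 falls short of 72 but 15.75² = 248.0625 reaches it, so n = 2.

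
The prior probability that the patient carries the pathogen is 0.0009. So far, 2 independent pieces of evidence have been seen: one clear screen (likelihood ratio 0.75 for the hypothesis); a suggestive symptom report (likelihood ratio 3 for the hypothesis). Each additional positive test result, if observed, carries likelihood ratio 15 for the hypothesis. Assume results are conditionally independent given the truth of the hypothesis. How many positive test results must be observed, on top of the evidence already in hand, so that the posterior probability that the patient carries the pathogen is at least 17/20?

Prior odds = 0.0009/0.9991 = 9/9991.
Combined Bayes factor of the evidence already in hand = 0.75 × 3 = 2.25.
Odds after that evidence = (9/9991) × 2.25 = 81/39964.
Target odds = 0.85/0.15 = 17/3.
Need 15ⁿ ≥ 17/3 ÷ (81/39964) = 679388/243.
15² = 225 falls short of 679388/243 but 15³ = 3375 reaches it, so n = 3.

3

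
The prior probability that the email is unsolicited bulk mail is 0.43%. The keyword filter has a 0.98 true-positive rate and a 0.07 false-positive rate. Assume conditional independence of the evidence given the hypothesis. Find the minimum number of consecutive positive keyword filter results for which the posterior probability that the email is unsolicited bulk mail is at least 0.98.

4

Prior odds = 0.0043/0.9957 = 43/9957.
Likelihood ratio of a positive result = 0.98/0.07 = 14.
Target odds: 0.98 ÷ 0.02 = 49.
Require 14ⁿ ≥ 49 ÷ (43/9957) = 487893/43.
14³ = 2744 falls short of 487893/43 but 14⁴ = 38416 reaches it, so n = 4.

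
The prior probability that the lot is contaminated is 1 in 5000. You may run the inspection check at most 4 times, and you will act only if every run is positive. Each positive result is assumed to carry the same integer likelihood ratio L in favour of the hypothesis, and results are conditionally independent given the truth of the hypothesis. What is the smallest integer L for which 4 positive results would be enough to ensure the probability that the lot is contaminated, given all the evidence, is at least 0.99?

27

Prior odds = 0.0002/0.9998 = 1/4999.
Target odds = 0.99/0.01 = 99.
Need L⁴ ≥ 99 ÷ (1/4999) = 494901.
26⁴ = 456976 < 494901 ≤ 531441 = 27⁴, so L = 27.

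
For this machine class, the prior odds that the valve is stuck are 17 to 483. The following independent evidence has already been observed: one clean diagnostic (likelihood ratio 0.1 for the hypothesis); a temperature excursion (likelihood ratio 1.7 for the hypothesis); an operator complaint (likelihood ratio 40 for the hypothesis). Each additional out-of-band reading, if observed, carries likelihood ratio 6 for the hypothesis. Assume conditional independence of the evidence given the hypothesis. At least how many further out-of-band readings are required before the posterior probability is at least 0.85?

2

Prior odds = 17/483.
Combined Bayes factor of the evidence already in hand = 0.1 × 1.7 × 40 = 6.8.
Odds after that evidence = (17/483) × 6.8 = 578/2415.
Target odds = 0.85/0.15 = 17/3.
Need 6ⁿ ≥ 17/3 ÷ (578/2415) = 805/34.
6¹ = 6 falls short of 805/34 but 6² = 36 reaches it, so n = 2.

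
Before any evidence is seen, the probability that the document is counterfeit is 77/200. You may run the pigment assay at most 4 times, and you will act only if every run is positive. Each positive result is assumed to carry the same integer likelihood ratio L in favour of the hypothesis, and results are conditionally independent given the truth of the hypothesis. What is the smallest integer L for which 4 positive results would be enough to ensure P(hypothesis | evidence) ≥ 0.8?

Prior odds = 0.385/0.615 = 77/123.
Target odds = 0.8/0.2 = 4.
Need L⁴ ≥ 4 ÷ (77/123) = 492/77.
1⁴ = 1 < 492/77 ≤ 16 = 2⁴, so L = 2.

2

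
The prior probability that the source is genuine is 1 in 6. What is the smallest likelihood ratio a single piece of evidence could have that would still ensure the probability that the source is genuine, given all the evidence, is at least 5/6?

25

Prior odds = (1/6)/(5/6) = 0.2.
Target odds = (5/6)/(1/6) = 5.
Required Bayes factor = 5 ÷ 0.2 = 25.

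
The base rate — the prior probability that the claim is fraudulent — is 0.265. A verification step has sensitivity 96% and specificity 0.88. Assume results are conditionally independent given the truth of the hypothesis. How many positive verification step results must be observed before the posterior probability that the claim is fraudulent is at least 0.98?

Prior odds = 0.265/0.735 = 53/147.
False-positive rate = 1 − 0.88 = 0.12; likelihood ratio of a positive = 0.96/0.12 = 8.
Target odds: 0.98 ÷ 0.02 = 49.
Need (53/147) × 8ⁿ ≥ 49, i.e. 8ⁿ ≥ 7203/53.
8² = 64 falls short of 7203/53 but 8³ = 512 reaches it, so n = 3.

3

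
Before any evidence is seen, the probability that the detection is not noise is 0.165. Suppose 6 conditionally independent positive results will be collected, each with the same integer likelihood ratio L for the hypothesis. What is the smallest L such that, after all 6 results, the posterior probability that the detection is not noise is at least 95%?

Prior odds = 0.165/0.835 = 33/167.
Target odds = 0.95/0.05 = 19.
Need L⁶ ≥ 19 ÷ (33/167) = 3173/33.
2⁶ = 64 < 3173/33 ≤ 729 = 3⁶, so L = 3.

3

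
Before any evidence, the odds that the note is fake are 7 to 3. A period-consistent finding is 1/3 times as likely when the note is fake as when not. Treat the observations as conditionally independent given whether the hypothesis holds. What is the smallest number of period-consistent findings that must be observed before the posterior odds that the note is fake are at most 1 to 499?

7

Prior odds = 7/3.
Likelihood ratio per period-consistent finding = 1/3.
Target odds = 1/499.
Require (1/3)ⁿ ≤ 1/499 ÷ (7/3) = 3/3493.
(1/3)⁶ = 1/729 is still above 3/3493 but (1/3)⁷ = 1/2187 is at or below it, so n = 7.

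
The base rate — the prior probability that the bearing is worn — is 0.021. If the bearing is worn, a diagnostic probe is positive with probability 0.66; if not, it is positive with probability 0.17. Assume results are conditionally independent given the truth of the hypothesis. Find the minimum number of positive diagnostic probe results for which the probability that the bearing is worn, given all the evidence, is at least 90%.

5

Prior odds: 0.021 ÷ 0.979 = 21/979.
Likelihood ratio of a positive = 0.66/0.17 = 66/17.
Target posterior odds = 0.9/0.1 = 9.
Need (21/979) × (66/17)ⁿ ≥ 9, i.e. (66/17)ⁿ ≥ 2937/7.
(66/17)⁴ = 18974736/83521 falls short of 2937/7 but (66/17)⁵ ≈882.013 reaches it, so n = 5.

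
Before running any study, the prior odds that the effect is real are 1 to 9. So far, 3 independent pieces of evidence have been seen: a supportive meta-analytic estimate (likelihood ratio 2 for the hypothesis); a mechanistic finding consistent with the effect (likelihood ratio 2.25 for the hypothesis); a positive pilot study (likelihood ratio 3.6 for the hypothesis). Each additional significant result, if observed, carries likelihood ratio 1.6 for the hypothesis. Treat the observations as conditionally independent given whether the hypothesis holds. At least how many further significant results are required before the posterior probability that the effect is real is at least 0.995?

11

Prior odds = 1/9.
Combined Bayes factor of the evidence already in hand = 2 × 2.25 × 3.6 = 16.2.
Odds after that evidence = (1/9) × 16.2 = 1.8.
Target odds = 0.995/0.005 = 199.
Need 1.6ⁿ ≥ 199 ÷ 1.8 = 995/9.
1.6¹⁰ ≈109.951 falls short of 995/9 but 1.6¹¹ ≈175.922 reaches it, so n = 11.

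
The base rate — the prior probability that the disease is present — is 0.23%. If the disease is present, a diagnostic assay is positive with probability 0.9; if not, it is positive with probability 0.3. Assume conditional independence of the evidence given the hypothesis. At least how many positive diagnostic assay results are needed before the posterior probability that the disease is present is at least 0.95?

9

Prior odds: 0.0023 ÷ 0.9977 = 23/9977.
Likelihood ratio of a positive = 0.9/0.3 = 3.
Target odds: 0.95 ÷ 0.05 = 19.
Require 3ⁿ ≥ 19 ÷ (23/9977) = 189563/23.
3⁸ = 6561 falls short of 189563/23 but 3⁹ = 19683 reaches it, so n = 9.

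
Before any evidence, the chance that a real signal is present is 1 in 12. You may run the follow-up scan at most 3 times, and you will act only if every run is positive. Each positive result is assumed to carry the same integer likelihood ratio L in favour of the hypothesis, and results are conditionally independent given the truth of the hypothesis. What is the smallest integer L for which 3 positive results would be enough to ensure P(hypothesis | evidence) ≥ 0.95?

Prior odds = (1/12)/(11/12) = 1/11.
Target odds = 0.95/0.05 = 19.
Need L³ ≥ 19 ÷ (1/11) = 209.
5³ = 125 < 209 ≤ 216 = 6³, so L = 6.

6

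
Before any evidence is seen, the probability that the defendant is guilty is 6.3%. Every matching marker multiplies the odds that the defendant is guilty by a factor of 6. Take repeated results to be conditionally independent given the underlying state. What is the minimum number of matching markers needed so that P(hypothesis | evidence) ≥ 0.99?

5

Prior odds = 0.063/0.937 = 63/937.
Likelihood ratio per matching marker = 6.
Target posterior odds = 0.99/0.01 = 99.
Require 6ⁿ ≥ 99 ÷ (63/937) = 10307/7.
6⁴ = 1296 falls short of 10307/7 but 6⁵ = 7776 reaches it, so n = 5.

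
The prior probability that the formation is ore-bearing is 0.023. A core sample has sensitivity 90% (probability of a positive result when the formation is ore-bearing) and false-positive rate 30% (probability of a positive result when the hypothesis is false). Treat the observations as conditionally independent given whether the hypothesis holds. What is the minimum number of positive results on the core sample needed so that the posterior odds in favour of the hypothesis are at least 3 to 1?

5

Prior odds = 0.023/0.977 = 23/977.
Likelihood ratio of a positive result = 0.9/0.3 = 3.
Target odds = 3.
Need (23/977) × 3ⁿ ≥ 3, i.e. 3ⁿ ≥ 2931/23.
3⁴ = 81 falls short of 2931/23 but 3⁵ = 243 reaches it, so n = 5.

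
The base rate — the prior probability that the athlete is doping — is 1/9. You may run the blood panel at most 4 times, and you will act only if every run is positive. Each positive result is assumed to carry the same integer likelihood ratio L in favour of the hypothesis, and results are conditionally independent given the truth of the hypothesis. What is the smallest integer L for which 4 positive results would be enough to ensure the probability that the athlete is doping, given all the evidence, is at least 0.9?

3

Prior odds = (1/9)/(8/9) = 0.125.
Target odds = 0.9/0.1 = 9.
Need L⁴ ≥ 9 ÷ 0.125 = 72.
2⁴ = 16 < 72 ≤ 81 = 3⁴, so L = 3.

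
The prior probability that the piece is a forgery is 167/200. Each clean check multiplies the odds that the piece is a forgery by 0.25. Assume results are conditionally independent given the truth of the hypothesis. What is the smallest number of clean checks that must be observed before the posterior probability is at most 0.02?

Prior odds: 0.835 ÷ 0.165 = 167/33.
Likelihood ratio per clean check = 0.25.
Target posterior odds = 0.02/0.98 = 1/49.
Require 0.25ⁿ ≤ 1/49 ÷ (167/33) = 33/8183.
0.25³ = 0.015625 is still above 33/8183 but 0.25⁴ = 0.00390625 is at or below it, so n = 4.

4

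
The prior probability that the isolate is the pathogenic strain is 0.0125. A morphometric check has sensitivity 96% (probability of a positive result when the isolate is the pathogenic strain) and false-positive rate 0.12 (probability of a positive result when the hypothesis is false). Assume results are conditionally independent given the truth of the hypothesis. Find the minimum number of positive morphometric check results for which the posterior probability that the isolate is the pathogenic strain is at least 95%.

Prior odds: 0.0125 ÷ 0.9875 = 1/79.
Likelihood ratio of a positive result = 0.96/0.12 = 8.
Target odds: 0.95 ÷ 0.05 = 19.
Need (1/79) × 8ⁿ ≥ 19, i.e. 8ⁿ ≥ 1501.
8³ = 512 falls short of 1501 but 8⁴ = 4096 reaches it, so n = 4.

4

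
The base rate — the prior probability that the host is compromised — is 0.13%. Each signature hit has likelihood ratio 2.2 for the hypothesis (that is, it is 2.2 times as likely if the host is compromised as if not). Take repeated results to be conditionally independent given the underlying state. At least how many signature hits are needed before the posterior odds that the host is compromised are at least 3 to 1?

Prior odds: 0.0013 ÷ 0.9987 = 13/9987.
Likelihood ratio per signature hit = 2.2.
Target odds = 3.
Require 2.2ⁿ ≥ 3 ÷ (13/9987) = 29961/13.
2.2⁹ ≈1207.27 falls short of 29961/13 but 2.2¹⁰ ≈2655.99 reaches it, so n = 10.

10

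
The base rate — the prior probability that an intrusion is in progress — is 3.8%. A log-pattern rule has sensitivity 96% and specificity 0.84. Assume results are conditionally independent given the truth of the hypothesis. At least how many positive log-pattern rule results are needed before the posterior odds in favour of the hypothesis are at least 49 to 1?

Prior odds: 0.038 ÷ 0.962 = 19/481.
False-positive rate = 1 − 0.84 = 0.16; likelihood ratio of a positive = 0.96/0.16 = 6.
Target odds = 49.
Need (19/481) × 6ⁿ ≥ 49, i.e. 6ⁿ ≥ 23569/19.
6³ = 216 falls short of 23569/19 but 6⁴ = 1296 reaches it, so n = 4.

4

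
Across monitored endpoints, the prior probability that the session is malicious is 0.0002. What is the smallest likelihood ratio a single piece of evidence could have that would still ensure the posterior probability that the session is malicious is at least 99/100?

Prior odds = 0.0002/0.9998 = 1/4999.
Target odds = 0.99/0.01 = 99.
Required Bayes factor = 99 ÷ (1/4999) = 494901.

494901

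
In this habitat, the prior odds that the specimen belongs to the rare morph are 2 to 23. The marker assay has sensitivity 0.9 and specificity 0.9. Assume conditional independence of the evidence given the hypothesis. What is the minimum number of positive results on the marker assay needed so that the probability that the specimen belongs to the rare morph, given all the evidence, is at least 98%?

3

Prior odds = 2/23.
False-positive rate = 1 − 0.9 = 0.1; likelihood ratio of a positive = 0.9/0.1 = 9.
Target posterior odds = 0.98/0.02 = 49.
Require 9ⁿ ≥ 49 ÷ (2/23) = 563.5.
9² = 81 falls short of 563.5 but 9³ = 729 reaches it, so n = 3.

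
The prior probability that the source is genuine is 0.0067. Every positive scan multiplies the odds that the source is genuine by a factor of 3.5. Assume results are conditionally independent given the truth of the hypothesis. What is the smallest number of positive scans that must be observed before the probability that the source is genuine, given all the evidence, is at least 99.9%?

Prior odds: 0.0067 ÷ 0.9933 = 67/9933.
Likelihood ratio per positive scan = 3.5.
Target odds: 0.999 ÷ 0.001 = 999.
Require 3.5ⁿ ≥ 999 ÷ (67/9933) = 9923067/67.
3.5⁹ = 40353607/512 falls short of 9923067/67 but 3.5¹⁰ = 282475249/1024 reaches it, so n = 10.

10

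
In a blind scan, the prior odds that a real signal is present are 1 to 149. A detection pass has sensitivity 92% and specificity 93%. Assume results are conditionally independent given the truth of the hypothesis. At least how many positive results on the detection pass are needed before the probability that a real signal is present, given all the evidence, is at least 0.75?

Prior odds = 1/149.
False-positive rate = 1 − 0.93 = 0.07; likelihood ratio of a positive = 0.92/0.07 = 92/7.
Target posterior odds = 0.75/0.25 = 3.
Need (1/149) × (92/7)ⁿ ≥ 3, i.e. (92/7)ⁿ ≥ 447.
(92/7)² = 8464/49 falls short of 447 but (92/7)³ = 778688/343 reaches it, so n = 3.

3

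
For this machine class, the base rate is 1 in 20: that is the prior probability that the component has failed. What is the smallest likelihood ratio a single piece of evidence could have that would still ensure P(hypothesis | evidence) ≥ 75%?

Prior odds = 0.05/0.95 = 1/19.
Target odds = 0.75/0.25 = 3.
Required Bayes factor = 3 ÷ (1/19) = 57.

57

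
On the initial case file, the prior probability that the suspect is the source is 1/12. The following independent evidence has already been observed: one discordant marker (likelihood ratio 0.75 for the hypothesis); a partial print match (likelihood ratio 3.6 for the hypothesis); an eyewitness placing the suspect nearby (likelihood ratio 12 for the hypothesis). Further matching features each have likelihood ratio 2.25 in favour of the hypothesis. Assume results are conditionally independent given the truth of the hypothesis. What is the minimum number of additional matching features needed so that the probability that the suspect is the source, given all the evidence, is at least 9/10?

Prior odds = (1/12)/(11/12) = 1/11.
Combined Bayes factor of the evidence already in hand = 0.75 × 3.6 × 12 = 32.4.
Odds after that evidence = (1/11) × 32.4 = 162/55.
Target odds = 0.9/0.1 = 9.
Need 2.25ⁿ ≥ 9 ÷ (162/55) = 55/18.
2.25¹ = 2.25 falls short of 55/18 but 2.25² = 5.0625 reaches it, so n = 2.

2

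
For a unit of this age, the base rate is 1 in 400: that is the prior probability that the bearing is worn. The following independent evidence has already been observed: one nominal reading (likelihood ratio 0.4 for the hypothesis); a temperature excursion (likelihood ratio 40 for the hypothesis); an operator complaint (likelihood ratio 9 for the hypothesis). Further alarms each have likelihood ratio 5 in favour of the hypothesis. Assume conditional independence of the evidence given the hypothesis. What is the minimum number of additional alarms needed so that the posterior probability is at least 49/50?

Prior odds = 0.0025/0.9975 = 1/399.
Combined Bayes factor of the evidence already in hand = 0.4 × 40 × 9 = 144.
Odds after that evidence = (1/399) × 144 = 48/133.
Target odds = 0.98/0.02 = 49.
Need 5ⁿ ≥ 49 ÷ (48/133) = 6517/48.
5³ = 125 falls short of 6517/48 but 5⁴ = 625 reaches it, so n = 4.

4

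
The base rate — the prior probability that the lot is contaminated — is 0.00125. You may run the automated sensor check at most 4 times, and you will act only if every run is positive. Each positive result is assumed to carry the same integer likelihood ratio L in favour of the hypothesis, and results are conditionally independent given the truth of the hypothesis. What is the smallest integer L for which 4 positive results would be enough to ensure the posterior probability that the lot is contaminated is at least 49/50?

Prior odds = 0.00125/0.99875 = 1/799.
Target odds = 0.98/0.02 = 49.
Need L⁴ ≥ 49 ÷ (1/799) = 39151.
14⁴ = 38416 < 39151 ≤ 50625 = 15⁴, so L = 15.

15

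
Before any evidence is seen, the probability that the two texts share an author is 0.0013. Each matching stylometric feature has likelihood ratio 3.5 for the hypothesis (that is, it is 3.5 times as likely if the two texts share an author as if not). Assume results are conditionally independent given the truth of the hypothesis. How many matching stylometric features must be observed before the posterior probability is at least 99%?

9

Prior odds = 0.0013/0.9987 = 13/9987.
Likelihood ratio per matching stylometric feature = 3.5.
Target posterior odds = 0.99/0.01 = 99.
Need (13/9987) × 3.5ⁿ ≥ 99, i.e. 3.5ⁿ ≥ 988713/13.
3.5⁸ = 5764801/256 falls short of 988713/13 but 3.5⁹ = 40353607/512 reaches it, so n = 9.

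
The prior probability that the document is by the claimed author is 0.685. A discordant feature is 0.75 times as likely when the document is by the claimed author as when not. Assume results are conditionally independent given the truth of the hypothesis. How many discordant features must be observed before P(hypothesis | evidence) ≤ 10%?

Prior odds: 0.685 ÷ 0.315 = 137/63.
Likelihood ratio per discordant feature = 0.75.
Target odds: 0.1 ÷ 0.9 = 1/9.
Need (137/63) × 0.75ⁿ ≤ 1/9, i.e. 0.75ⁿ ≤ 7/137.
0.75¹⁰ = 59049/1048576 is still above 7/137 but 0.75¹¹ = 177147/4194304 is at or below it, so n = 11.

11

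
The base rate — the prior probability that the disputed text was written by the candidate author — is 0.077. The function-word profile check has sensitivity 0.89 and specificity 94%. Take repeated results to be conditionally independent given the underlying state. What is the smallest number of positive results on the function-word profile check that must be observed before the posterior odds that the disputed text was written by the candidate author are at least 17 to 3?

2

Prior odds = 0.077/0.923 = 77/923.
False-positive rate = 1 − 0.94 = 0.06; likelihood ratio of a positive = 0.89/0.06 = 89/6.
Target odds = 17/3.
Require (89/6)ⁿ ≥ 17/3 ÷ (77/923) = 15691/231.
(89/6)¹ = 89/6 falls short of 15691/231 but (89/6)² = 7921/36 reaches it, so n = 2.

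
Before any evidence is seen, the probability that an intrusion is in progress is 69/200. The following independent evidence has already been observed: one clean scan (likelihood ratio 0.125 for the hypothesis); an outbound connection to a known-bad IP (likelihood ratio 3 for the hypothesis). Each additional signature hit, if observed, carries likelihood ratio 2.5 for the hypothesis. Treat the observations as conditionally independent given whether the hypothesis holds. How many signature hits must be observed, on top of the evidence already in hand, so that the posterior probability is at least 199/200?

Prior odds = 0.345/0.655 = 69/131.
Combined Bayes factor of the evidence already in hand = 0.125 × 3 = 0.375.
Odds after that evidence = (69/131) × 0.375 = 207/1048.
Target odds = 0.995/0.005 = 199.
Need 2.5ⁿ ≥ 199 ÷ (207/1048) = 208552/207.
2.5⁷ = 610.3515625 falls short of 208552/207 but 2.5⁸ = 390625/256 reaches it, so n = 8.

8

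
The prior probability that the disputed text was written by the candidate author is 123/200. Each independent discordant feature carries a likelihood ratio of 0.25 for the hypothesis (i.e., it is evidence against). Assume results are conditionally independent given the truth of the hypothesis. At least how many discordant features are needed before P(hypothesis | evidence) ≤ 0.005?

Prior odds = 0.615/0.385 = 123/77.
Likelihood ratio per discordant feature = 0.25.
Target odds: 0.005 ÷ 0.995 = 1/199.
Require 0.25ⁿ ≤ 1/199 ÷ (123/77) = 77/24477.
0.25⁴ = 0.00390625 is still above 77/24477 but 0.25⁵ = 1/1024 is at or below it, so n = 5.

5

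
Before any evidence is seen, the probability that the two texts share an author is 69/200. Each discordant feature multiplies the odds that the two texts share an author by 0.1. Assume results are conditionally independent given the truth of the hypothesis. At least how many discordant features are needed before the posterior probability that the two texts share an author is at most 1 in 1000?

Prior odds: 0.345 ÷ 0.655 = 69/131.
Likelihood ratio per discordant feature = 0.1.
Target posterior odds = 0.001/0.999 = 1/999.
Require 0.1ⁿ ≤ 1/999 ÷ (69/131) = 131/68931.
0.1² = 0.01 is still above 131/68931 but 0.1³ = 0.001 is at or below it, so n = 3.

3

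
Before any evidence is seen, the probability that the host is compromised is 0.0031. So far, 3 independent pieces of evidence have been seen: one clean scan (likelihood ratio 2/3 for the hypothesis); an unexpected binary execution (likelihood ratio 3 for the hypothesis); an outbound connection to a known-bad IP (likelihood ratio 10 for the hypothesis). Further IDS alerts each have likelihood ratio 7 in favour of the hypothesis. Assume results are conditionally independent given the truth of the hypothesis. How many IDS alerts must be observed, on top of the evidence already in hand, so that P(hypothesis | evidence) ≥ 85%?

3

Prior odds = 0.0031/0.9969 = 31/9969.
Combined Bayes factor of the evidence already in hand = (2/3) × 3 × 10 = 20.
Odds after that evidence = (31/9969) × 20 = 620/9969.
Target odds = 0.85/0.15 = 17/3.
Need 7ⁿ ≥ 17/3 ÷ (620/9969) = 56491/620.
7² = 49 falls short of 56491/620 but 7³ = 343 reaches it, so n = 3.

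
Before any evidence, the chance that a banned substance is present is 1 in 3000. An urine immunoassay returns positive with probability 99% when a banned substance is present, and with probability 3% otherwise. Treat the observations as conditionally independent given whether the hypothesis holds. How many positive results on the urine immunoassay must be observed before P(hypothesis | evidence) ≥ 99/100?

Prior odds = (1/3000)/(2999/3000) = 1/2999.
Likelihood ratio of a positive result = 0.99/0.03 = 33.
Target odds: 0.99 ÷ 0.01 = 99.
Need (1/2999) × 33ⁿ ≥ 99, i.e. 33ⁿ ≥ 296901.
33³ = 35937 falls short of 296901 but 33⁴ = 1185921 reaches it, so n = 4.

4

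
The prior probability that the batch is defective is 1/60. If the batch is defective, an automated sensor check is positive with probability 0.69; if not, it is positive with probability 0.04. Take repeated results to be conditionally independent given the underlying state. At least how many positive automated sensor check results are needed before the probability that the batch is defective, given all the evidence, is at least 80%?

Prior odds: (1/60) ÷ (59/60) = 1/59.
Likelihood ratio of a positive = 0.69/0.04 = 17.25.
Target odds: 0.8 ÷ 0.2 = 4.
Require 17.25ⁿ ≥ 4 ÷ (1/59) = 236.
17.25¹ = 17.25 falls short of 236 but 17.25² = 297.5625 reaches it, so n = 2.

2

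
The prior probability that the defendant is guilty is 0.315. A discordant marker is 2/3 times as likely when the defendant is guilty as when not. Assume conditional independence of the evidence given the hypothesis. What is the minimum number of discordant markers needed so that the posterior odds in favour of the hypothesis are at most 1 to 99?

Prior odds = 0.315/0.685 = 63/137.
Likelihood ratio per discordant marker = 2/3.
Target odds = 1/99.
Require (2/3)ⁿ ≤ 1/99 ÷ (63/137) = 137/6237.
(2/3)⁹ = 512/19683 is still above 137/6237 but (2/3)¹⁰ = 1024/59049 is at or below it, so n = 10.

10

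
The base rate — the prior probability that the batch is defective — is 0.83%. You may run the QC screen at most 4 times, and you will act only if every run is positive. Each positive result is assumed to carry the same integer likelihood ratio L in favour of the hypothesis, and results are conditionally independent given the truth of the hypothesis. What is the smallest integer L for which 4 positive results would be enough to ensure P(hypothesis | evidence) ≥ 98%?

Prior odds = 0.0083/0.9917 = 83/9917.
Target odds = 0.98/0.02 = 49.
Need L⁴ ≥ 49 ÷ (83/9917) = 485933/83.
8⁴ = 4096 < 485933/83 ≤ 6561 = 9⁴, so L = 9.

9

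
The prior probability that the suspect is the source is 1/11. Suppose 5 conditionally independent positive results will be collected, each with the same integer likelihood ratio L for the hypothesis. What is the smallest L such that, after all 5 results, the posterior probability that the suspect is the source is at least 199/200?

Prior odds = (1/11)/(10/11) = 0.1.
Target odds = 0.995/0.005 = 199.
Need L⁵ ≥ 199 ÷ 0.1 = 1990.
4⁵ = 1024 < 1990 ≤ 3125 = 5⁵, so L = 5.

5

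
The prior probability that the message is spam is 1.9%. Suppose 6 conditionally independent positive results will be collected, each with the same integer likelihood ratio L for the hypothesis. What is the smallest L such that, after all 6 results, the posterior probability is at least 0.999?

Prior odds = 0.019/0.981 = 19/981.
Target odds = 0.999/0.001 = 999.
Need L⁶ ≥ 999 ÷ (19/981) = 980019/19.
6⁶ = 46656 < 980019/19 ≤ 117649 = 7⁶, so L = 7.

7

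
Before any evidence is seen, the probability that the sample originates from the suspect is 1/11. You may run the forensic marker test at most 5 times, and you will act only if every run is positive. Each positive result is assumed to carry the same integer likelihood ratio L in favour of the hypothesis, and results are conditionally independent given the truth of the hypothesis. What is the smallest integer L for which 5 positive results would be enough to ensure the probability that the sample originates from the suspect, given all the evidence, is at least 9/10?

3

Prior odds = (1/11)/(10/11) = 0.1.
Target odds = 0.9/0.1 = 9.
Need L⁵ ≥ 9 ÷ 0.1 = 90.
2⁵ = 32 < 90 ≤ 243 = 3⁵, so L = 3.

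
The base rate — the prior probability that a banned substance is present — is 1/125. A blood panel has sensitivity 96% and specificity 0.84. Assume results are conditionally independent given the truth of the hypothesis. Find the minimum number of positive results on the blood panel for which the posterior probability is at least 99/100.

6

Prior odds = 0.008/0.992 = 1/124.
False-positive rate = 1 − 0.84 = 0.16; likelihood ratio of a positive = 0.96/0.16 = 6.
Target odds: 0.99 ÷ 0.01 = 99.
Require 6ⁿ ≥ 99 ÷ (1/124) = 12276.
6⁵ = 7776 falls short of 12276 but 6⁶ = 46656 reaches it, so n = 6.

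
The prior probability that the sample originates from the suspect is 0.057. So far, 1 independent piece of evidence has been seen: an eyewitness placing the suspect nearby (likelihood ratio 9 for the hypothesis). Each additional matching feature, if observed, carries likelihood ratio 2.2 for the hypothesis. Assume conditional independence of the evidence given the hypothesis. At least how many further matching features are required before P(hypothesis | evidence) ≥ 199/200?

Prior odds = 0.057/0.943 = 57/943.
Bayes factor of the evidence already in hand = 9.
Odds after that evidence = (57/943) × 9 = 513/943.
Target odds = 0.995/0.005 = 199.
Need 2.2ⁿ ≥ 199 ÷ (513/943) = 187657/513.
2.2⁷ = 19487171/78125 falls short of 187657/513 but 2.2⁸ = 214358881/390625 reaches it, so n = 8.

8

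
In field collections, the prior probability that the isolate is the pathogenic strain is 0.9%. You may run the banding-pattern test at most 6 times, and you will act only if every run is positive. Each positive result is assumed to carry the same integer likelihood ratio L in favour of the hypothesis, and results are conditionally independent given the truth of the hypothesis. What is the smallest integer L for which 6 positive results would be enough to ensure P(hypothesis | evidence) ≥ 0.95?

4

Prior odds = 0.009/0.991 = 9/991.
Target odds = 0.95/0.05 = 19.
Need L⁶ ≥ 19 ÷ (9/991) = 18829/9.
3⁶ = 729 < 18829/9 ≤ 4096 = 4⁶, so L = 4.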